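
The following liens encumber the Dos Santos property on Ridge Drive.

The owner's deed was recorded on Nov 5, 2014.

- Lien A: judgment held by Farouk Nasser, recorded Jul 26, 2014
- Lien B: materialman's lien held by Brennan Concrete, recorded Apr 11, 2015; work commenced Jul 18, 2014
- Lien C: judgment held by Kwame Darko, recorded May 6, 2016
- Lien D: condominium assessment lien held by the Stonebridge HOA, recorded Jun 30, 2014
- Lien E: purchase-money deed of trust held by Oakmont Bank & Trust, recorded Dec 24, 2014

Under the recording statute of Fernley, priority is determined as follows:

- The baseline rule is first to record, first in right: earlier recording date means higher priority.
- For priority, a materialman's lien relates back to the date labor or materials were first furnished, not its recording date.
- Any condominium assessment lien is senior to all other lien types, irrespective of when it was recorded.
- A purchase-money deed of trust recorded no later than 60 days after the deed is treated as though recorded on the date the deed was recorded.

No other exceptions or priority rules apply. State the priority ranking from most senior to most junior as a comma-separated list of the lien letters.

D, B, A, E, C

Effective dates after the stated exceptions: B's effective date is Jul 18, 2014, when work began; E's effective date is the deed date, Nov 5, 2014.
As a condominium assessment lien, D is senior to every other lien.
Ordering the rest by effective date: B (Jul 18, 2014), A (Jul 26, 2014), E (Nov 5, 2014), C (May 6, 2016).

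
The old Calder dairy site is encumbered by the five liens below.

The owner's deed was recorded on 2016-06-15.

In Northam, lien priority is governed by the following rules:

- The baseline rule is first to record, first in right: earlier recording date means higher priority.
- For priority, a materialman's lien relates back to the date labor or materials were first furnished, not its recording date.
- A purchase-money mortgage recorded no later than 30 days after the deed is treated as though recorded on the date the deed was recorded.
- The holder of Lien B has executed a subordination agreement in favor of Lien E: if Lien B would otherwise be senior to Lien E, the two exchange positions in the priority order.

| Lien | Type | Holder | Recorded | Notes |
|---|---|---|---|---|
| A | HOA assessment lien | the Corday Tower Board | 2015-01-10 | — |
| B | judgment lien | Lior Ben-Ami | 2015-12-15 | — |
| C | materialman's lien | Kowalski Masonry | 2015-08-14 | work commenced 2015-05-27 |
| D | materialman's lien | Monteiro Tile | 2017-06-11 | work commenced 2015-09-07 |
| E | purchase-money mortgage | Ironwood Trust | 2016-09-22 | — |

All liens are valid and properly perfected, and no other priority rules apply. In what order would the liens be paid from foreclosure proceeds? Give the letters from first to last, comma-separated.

A, C, D, E, B

Effective dates after the stated exceptions: C's effective date is 2015-05-27, when work began; D's effective date is 2015-09-07, when work began; E was recorded 99 days after the deed — beyond 30 days — so no relation-back applies.
By effective date, earliest first: A (2015-01-10), C (2015-05-27), D (2015-09-07), B (2015-12-15), E (2016-09-22).
Because B would otherwise rank above E, the subordination swaps them.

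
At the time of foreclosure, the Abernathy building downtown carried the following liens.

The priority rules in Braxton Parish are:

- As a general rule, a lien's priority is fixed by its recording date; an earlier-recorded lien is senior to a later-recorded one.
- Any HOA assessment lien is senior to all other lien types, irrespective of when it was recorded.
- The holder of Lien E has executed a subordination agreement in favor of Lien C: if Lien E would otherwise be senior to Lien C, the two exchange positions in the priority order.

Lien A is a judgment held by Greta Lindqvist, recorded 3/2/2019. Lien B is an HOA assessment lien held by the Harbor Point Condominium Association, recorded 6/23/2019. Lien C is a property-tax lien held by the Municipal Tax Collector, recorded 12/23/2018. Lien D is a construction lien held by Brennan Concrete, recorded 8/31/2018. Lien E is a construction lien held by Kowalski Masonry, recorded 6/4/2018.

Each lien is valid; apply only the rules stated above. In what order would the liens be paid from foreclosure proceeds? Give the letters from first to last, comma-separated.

B is an HOA assessment lien and takes priority over every other lien.
Remaining liens by effective date: E (6/4/2018), D (8/31/2018), C (12/23/2018), A (3/2/2019).
E would otherwise be senior to C, so under the subordination agreement E and C exchange positions.

B, C, D, E, A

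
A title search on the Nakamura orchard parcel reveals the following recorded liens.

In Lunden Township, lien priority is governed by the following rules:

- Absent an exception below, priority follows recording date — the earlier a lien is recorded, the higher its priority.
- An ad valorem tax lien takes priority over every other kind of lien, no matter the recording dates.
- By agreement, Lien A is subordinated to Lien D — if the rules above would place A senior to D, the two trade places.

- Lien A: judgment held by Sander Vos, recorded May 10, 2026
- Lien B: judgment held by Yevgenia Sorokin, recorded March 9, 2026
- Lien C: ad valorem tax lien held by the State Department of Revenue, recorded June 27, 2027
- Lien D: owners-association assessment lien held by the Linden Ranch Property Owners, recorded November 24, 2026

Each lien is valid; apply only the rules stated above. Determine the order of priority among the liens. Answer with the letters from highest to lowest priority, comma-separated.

C, B, D, A

C, as an ad valorem tax lien, has superpriority and ranks first.
Among the remaining liens, by effective date: B (March 9, 2026), A (May 10, 2026), D (November 24, 2026).
A would otherwise be senior to D, so under the subordination agreement A and D exchange positions.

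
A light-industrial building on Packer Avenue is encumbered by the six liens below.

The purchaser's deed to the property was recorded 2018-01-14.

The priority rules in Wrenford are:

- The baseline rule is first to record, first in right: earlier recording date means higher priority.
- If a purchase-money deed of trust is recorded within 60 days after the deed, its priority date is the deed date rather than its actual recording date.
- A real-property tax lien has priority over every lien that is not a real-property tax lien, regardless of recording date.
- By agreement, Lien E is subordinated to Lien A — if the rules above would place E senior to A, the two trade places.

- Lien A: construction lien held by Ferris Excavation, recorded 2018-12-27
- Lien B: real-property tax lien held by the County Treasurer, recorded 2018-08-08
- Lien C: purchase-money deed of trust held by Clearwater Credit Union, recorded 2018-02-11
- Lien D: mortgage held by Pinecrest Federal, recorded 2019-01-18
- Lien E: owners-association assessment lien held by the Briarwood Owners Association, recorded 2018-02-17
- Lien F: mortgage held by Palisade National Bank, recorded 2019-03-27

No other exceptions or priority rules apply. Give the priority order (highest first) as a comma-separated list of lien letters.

Adjusting effective dates: C relates back to the deed date 2018-01-14.
As a real-property tax lien, B is senior to every other lien.
Remaining liens by effective date: C (2018-01-14), E (2018-02-17), A (2018-12-27), D (2019-01-18), F (2019-03-27).
E is senior to A before the subordination, so the two trade places.

B, C, A, E, D, F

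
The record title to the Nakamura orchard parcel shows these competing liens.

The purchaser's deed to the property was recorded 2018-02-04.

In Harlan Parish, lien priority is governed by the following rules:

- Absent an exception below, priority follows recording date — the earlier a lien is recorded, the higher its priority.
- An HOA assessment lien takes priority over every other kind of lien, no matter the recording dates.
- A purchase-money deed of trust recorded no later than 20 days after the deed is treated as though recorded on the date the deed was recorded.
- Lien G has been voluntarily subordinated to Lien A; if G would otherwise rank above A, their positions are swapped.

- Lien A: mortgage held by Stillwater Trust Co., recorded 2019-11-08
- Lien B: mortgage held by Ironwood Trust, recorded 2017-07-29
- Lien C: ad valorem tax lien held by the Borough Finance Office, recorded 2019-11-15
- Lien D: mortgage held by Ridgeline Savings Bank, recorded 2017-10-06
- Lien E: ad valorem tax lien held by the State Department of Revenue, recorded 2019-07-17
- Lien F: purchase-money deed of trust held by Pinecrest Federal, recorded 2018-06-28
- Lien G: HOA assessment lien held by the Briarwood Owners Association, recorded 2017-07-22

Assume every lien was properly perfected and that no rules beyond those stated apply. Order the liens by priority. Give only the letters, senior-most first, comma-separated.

A, B, D, F, E, G, C

Adjusting effective dates: F was recorded 144 days after the deed, outside the 20-day window, so it keeps its recording date.
G is an HOA assessment lien, so it outranks all other liens regardless of date.
Remaining liens by effective date: B (2017-07-29), D (2017-10-06), F (2018-06-28), E (2019-07-17), A (2019-11-08), C (2019-11-15).
G is senior to A before the subordination, so the two trade places.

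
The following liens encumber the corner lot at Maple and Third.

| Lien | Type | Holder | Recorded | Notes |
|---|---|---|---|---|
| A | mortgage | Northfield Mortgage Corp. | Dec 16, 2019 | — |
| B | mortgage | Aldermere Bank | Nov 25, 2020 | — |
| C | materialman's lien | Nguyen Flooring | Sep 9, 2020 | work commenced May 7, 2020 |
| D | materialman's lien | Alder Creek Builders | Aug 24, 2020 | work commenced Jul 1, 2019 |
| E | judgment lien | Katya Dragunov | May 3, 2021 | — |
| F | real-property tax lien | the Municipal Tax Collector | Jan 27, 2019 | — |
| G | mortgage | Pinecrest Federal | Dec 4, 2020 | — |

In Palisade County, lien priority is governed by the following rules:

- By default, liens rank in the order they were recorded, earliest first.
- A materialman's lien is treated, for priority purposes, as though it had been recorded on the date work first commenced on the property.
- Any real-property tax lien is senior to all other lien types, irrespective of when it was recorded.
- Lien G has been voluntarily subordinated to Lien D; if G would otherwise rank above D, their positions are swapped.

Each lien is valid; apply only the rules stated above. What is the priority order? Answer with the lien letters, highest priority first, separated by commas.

F, D, A, C, B, G, E

First, effective dates: C is treated as recorded May 7, 2020, the work-commencement date; D is treated as recorded Jul 1, 2019, the work-commencement date.
F is a real-property tax lien and takes priority over every other lien.
Remaining liens by effective date: D (Jul 1, 2019), A (Dec 16, 2019), C (May 7, 2020), B (Nov 25, 2020), G (Dec 4, 2020), E (May 3, 2021).
Since G is not senior to D, the subordination leaves the order unchanged.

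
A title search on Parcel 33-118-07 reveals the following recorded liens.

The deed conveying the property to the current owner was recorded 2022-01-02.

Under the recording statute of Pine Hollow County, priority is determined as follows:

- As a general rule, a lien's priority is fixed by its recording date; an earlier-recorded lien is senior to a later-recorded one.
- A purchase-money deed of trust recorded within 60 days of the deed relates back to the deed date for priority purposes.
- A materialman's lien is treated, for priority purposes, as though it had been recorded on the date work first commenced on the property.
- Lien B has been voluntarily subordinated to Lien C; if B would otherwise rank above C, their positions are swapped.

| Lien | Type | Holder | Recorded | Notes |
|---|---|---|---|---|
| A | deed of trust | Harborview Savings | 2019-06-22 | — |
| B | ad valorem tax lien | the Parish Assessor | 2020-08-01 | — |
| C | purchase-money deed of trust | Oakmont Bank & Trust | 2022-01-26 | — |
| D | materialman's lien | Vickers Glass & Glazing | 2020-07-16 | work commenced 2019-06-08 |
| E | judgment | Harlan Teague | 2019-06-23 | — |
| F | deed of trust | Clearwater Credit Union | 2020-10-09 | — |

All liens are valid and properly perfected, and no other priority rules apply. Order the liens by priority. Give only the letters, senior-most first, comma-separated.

First, effective dates: C's effective date is the deed date, 2022-01-02; D's effective date is 2019-06-08, when work began.
Ordering by effective date: D (2019-06-08), A (2019-06-22), E (2019-06-23), B (2020-08-01), F (2020-10-09), C (2022-01-02).
Because B would otherwise rank above C, the subordination swaps them.

D, A, E, C, F, B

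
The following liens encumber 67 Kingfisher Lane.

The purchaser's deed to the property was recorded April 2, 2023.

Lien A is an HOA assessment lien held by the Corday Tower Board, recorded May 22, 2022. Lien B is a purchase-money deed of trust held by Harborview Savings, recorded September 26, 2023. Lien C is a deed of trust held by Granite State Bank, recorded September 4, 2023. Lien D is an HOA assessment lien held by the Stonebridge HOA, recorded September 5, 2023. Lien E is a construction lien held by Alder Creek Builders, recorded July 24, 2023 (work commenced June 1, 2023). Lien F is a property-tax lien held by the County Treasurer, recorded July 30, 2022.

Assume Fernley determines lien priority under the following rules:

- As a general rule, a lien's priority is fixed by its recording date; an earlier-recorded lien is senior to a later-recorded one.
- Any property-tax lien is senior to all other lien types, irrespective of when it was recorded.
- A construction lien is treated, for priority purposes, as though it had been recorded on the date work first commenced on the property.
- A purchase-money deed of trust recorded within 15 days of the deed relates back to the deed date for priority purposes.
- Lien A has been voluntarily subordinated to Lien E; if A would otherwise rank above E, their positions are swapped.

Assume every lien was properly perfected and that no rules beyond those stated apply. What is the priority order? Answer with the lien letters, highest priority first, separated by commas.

Adjusting effective dates: B was recorded 177 days after the deed — beyond 15 days — so no relation-back applies; E relates back to June 1, 2023 (work commenced).
F is a property-tax lien and takes priority over every other lien.
Among the remaining liens, by effective date: A (May 22, 2022), E (June 1, 2023), C (September 4, 2023), D (September 5, 2023), B (September 26, 2023).
The subordination applies — A was senior to E — so A and E swap.

F, E, A, C, D, B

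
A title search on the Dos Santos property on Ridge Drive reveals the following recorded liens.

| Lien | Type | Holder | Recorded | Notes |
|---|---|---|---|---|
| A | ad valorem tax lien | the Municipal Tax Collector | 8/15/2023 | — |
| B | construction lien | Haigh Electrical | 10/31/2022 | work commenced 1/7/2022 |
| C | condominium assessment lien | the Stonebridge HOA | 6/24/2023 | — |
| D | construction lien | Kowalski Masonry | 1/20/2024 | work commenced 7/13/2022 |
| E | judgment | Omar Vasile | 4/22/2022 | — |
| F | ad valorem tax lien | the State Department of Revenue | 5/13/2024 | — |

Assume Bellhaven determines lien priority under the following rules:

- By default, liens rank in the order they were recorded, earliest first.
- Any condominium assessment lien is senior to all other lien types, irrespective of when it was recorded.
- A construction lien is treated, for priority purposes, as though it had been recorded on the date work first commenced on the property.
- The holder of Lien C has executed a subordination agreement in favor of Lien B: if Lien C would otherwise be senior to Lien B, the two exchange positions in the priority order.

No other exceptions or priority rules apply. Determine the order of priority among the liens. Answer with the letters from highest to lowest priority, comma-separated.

First, effective dates: B is treated as recorded 1/7/2022, the work-commencement date; D relates back to 7/13/2022 (work commenced).
C is a condominium assessment lien and takes priority over every other lien.
Remaining liens by effective date: B (1/7/2022), E (4/22/2022), D (7/13/2022), A (8/15/2023), F (5/13/2024).
C would otherwise be senior to B, so under the subordination agreement C and B exchange positions.

B, C, E, D, A, F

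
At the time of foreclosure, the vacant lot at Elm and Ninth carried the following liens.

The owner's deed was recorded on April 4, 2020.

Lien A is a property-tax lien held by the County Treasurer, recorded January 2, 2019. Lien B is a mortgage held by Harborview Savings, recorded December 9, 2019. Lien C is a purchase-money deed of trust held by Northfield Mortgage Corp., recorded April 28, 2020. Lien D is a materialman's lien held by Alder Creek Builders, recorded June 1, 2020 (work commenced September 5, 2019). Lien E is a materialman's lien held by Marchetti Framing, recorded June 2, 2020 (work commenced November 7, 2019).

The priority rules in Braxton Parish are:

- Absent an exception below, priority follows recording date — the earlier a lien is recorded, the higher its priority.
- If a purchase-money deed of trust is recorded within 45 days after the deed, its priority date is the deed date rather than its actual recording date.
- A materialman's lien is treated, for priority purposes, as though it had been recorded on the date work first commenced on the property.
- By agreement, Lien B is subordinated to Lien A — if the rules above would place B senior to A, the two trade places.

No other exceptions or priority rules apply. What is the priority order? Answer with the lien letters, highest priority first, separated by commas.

A, D, E, B, C

Adjusting effective dates: C relates back to the deed date April 4, 2020; D relates back to September 5, 2019 (work commenced); E's effective date is November 7, 2019, when work began.
Ordering by effective date: A (January 2, 2019), D (September 5, 2019), E (November 7, 2019), B (December 9, 2019), C (April 4, 2020).
B is already junior to A, so the subordination agreement changes nothing.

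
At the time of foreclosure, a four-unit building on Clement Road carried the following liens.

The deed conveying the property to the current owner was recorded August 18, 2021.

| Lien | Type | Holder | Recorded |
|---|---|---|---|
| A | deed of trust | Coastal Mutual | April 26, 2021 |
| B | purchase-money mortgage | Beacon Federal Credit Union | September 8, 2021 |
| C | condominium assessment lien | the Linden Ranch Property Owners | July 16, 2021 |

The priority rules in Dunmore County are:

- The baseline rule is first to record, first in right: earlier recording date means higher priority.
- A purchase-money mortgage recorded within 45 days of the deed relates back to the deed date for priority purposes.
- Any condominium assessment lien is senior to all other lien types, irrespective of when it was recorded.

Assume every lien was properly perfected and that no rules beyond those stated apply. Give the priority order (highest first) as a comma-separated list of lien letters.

C, A, B

Effective dates after the stated exceptions: B relates back to the deed date August 18, 2021.
C, as a condominium assessment lien, has superpriority and ranks first.
Remaining liens by effective date: A (April 26, 2021), B (August 18, 2021).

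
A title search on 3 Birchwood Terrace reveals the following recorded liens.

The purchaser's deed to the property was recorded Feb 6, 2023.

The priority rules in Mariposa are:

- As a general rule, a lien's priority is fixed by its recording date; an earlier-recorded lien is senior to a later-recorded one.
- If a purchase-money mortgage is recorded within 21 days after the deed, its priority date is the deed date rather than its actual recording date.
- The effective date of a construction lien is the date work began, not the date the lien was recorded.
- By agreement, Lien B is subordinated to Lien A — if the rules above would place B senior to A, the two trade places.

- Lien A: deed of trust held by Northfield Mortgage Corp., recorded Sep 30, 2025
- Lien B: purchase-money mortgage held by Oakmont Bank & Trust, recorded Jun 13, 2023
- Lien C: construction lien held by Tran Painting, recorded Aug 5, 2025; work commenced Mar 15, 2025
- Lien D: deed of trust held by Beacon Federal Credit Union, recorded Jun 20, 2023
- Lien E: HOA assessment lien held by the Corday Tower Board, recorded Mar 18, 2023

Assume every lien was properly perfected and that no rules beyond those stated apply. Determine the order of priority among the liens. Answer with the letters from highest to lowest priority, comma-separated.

Effective dates: B was recorded 127 days after the deed, outside the 21-day window, so it keeps its recording date; C relates back to Mar 15, 2025 (work commenced).
By effective date, earliest first: E (Mar 18, 2023), B (Jun 13, 2023), D (Jun 20, 2023), C (Mar 15, 2025), A (Sep 30, 2025).
B would otherwise be senior to A, so under the subordination agreement B and A exchange positions.

E, A, D, C, B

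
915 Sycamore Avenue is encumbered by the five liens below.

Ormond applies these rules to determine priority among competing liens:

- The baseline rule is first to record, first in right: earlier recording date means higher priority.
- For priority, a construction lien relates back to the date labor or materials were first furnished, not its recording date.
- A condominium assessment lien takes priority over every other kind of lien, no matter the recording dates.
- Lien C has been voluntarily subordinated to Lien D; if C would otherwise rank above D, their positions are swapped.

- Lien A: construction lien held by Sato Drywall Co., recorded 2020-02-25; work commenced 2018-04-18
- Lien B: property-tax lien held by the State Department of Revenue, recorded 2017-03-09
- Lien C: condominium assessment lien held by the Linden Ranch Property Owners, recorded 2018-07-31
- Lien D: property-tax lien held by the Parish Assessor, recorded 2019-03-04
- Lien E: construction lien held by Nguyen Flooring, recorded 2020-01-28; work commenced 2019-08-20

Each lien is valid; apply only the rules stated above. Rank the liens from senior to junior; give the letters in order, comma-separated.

D, B, A, C, E

Effective dates after the stated exceptions: A's effective date is 2018-04-18, when work began; E relates back to 2019-08-20 (work commenced).
C is a condominium assessment lien and takes priority over every other lien.
Among the remaining liens, by effective date: B (2017-03-09), A (2018-04-18), D (2019-03-04), E (2019-08-20).
The subordination applies — C was senior to D — so C and D swap.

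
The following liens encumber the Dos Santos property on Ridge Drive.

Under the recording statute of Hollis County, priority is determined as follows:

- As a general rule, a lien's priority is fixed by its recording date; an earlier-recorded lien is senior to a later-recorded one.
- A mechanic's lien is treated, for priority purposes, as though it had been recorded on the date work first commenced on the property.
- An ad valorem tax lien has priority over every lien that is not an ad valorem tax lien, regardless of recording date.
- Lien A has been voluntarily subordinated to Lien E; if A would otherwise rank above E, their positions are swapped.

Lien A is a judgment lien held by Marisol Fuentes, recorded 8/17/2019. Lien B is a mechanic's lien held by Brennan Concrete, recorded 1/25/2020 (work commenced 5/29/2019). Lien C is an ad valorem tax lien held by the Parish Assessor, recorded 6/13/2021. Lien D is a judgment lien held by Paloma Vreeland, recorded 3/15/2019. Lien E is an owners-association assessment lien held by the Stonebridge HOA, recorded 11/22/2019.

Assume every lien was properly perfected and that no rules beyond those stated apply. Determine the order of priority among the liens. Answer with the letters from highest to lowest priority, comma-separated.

C, D, B, E, A

Effective dates: B relates back to 5/29/2019 (work commenced).
C is an ad valorem tax lien, so it outranks all other liens regardless of date.
Among the remaining liens, by effective date: D (3/15/2019), B (5/29/2019), A (8/17/2019), E (11/22/2019).
A is senior to E before the subordination, so the two trade places.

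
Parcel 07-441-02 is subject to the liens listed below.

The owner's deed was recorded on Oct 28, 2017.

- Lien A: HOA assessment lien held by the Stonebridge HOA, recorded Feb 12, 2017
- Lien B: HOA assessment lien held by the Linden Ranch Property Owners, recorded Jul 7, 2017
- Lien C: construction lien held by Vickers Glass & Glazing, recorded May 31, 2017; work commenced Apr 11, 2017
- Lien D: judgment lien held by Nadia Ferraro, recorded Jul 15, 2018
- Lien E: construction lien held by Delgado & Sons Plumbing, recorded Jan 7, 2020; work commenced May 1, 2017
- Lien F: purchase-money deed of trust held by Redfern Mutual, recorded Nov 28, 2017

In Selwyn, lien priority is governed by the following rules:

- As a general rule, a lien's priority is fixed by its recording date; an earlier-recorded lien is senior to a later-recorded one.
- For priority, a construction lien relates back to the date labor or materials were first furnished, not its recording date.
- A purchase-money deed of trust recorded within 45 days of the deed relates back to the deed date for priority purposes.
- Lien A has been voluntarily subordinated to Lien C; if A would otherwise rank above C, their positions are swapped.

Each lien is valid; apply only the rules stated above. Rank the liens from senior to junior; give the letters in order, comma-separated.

C, A, E, B, F, D

Effective dates after the stated exceptions: C's effective date is Apr 11, 2017, when work began; E's effective date is May 1, 2017, when work began; F was recorded within the 45-day window, so its effective date is the deed date Oct 28, 2017.
Ordering by effective date: A (Feb 12, 2017), C (Apr 11, 2017), E (May 1, 2017), B (Jul 7, 2017), F (Oct 28, 2017), D (Jul 15, 2018).
The subordination applies — A was senior to C — so A and C swap.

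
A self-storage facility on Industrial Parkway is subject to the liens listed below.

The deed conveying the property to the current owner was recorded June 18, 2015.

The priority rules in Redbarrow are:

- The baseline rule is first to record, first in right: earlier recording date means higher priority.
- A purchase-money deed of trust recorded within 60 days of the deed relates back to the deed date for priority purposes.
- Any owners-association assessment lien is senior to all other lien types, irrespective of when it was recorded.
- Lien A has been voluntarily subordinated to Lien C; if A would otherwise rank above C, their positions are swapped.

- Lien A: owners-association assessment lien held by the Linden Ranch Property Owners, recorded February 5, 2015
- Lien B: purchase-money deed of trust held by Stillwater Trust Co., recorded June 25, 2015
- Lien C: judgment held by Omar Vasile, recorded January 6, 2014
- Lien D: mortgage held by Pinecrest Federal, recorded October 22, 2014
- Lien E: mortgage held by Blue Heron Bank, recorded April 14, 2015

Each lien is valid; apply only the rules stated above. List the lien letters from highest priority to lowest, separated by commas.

Adjusting effective dates: B was recorded within the 60-day window, so its effective date is the deed date June 18, 2015.
A is an owners-association assessment lien and takes priority over every other lien.
Ordering the rest by effective date: C (January 6, 2014), D (October 22, 2014), E (April 14, 2015), B (June 18, 2015).
Because A would otherwise rank above C, the subordination swaps them.

C, A, D, E, B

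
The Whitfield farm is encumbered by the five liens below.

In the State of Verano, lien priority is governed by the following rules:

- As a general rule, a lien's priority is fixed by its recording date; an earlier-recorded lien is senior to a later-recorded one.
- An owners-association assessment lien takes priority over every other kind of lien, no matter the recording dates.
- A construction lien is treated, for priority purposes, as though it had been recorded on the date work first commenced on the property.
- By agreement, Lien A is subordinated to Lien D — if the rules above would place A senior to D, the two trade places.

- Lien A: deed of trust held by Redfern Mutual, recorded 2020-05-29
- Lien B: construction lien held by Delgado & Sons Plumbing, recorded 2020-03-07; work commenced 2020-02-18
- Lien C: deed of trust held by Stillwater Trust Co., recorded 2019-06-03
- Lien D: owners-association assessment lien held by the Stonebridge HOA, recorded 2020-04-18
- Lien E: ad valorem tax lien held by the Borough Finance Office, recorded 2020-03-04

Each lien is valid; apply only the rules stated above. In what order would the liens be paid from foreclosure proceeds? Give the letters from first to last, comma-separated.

Effective dates after the stated exceptions: B is treated as recorded 2020-02-18, the work-commencement date.
As an owners-association assessment lien, D is senior to every other lien.
Among the remaining liens, by effective date: C (2019-06-03), B (2020-02-18), E (2020-03-04), A (2020-05-29).
A already ranks below D; the subordination has no effect.

D, C, B, E, A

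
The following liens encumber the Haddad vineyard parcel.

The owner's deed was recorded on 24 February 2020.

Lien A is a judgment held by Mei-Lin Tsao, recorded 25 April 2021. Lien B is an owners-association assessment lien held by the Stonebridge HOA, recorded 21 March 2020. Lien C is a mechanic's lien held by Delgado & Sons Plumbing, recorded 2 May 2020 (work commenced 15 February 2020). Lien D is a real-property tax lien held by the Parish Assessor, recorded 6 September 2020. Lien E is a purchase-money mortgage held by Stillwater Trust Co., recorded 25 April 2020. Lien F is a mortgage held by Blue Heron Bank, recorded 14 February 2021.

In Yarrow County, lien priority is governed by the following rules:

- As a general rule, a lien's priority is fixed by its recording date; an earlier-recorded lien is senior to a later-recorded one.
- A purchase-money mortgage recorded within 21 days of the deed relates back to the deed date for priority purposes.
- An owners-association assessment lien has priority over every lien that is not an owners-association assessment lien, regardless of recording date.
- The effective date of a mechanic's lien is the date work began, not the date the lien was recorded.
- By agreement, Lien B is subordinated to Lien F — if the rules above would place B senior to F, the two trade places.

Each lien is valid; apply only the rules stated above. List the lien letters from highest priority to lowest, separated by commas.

First, effective dates: C is treated as recorded 15 February 2020, the work-commencement date; E missed the 21-day window (61 days after the deed), so its recording date stands.
As an owners-association assessment lien, B is senior to every other lien.
Among the remaining liens, by effective date: C (15 February 2020), E (25 April 2020), D (6 September 2020), F (14 February 2021), A (25 April 2021).
B is senior to F before the subordination, so the two trade places.

F, C, E, D, B, A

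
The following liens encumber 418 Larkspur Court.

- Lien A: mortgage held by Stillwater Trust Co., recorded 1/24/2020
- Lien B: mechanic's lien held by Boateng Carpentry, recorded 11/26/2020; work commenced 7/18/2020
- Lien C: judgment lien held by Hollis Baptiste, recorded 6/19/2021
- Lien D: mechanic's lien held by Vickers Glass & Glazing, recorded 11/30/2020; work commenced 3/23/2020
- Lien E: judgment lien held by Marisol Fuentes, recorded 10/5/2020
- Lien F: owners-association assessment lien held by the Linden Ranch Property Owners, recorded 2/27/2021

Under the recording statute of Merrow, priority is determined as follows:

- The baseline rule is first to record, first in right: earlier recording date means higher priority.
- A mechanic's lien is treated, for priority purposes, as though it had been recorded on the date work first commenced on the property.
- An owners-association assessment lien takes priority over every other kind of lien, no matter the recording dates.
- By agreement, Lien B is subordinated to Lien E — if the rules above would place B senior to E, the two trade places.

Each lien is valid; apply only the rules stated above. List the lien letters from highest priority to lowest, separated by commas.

First, effective dates: B relates back to 7/18/2020 (work commenced); D's effective date is 3/23/2020, when work began.
F is an owners-association assessment lien, so it outranks all other liens regardless of date.
Remaining liens by effective date: A (1/24/2020), D (3/23/2020), B (7/18/2020), E (10/5/2020), C (6/19/2021).
The subordination applies — B was senior to E — so B and E swap.

F, A, D, E, B, C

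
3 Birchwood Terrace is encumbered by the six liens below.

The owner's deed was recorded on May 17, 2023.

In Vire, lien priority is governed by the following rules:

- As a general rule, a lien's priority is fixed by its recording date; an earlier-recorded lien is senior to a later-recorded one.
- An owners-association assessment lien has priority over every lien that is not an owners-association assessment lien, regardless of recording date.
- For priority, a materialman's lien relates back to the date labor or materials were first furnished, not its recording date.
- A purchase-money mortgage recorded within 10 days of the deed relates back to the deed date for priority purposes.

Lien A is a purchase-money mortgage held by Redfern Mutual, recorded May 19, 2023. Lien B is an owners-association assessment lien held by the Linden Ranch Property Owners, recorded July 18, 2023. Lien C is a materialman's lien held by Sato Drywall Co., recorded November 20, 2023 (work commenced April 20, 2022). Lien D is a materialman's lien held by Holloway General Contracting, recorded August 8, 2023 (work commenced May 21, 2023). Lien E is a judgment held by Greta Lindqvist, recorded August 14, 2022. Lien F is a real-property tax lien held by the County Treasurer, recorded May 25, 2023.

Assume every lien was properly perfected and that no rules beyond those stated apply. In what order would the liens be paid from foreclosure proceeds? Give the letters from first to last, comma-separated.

B, C, E, A, D, F

Effective dates after the stated exceptions: A was recorded within the 10-day window, so its effective date is the deed date May 17, 2023; C is treated as recorded April 20, 2022, the work-commencement date; D's effective date is May 21, 2023, when work began.
B, as an owners-association assessment lien, has superpriority and ranks first.
The other liens, earliest effective date first: C (April 20, 2022), E (August 14, 2022), A (May 17, 2023), D (May 21, 2023), F (May 25, 2023).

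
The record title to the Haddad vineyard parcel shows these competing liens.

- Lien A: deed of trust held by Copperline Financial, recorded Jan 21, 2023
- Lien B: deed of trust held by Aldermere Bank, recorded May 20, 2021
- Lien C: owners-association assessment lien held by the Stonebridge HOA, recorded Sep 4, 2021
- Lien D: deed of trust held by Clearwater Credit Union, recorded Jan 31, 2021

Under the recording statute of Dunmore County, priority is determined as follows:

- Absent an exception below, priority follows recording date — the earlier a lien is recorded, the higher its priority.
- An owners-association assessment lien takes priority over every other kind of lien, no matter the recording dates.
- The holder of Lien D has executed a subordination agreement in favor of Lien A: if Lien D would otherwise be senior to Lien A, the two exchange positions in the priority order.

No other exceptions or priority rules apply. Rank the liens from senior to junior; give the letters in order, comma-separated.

C is an owners-association assessment lien, so it outranks all other liens regardless of date.
Among the remaining liens, by effective date: D (Jan 31, 2021), B (May 20, 2021), A (Jan 21, 2023).
D would otherwise be senior to A, so under the subordination agreement D and A exchange positions.

C, A, B, D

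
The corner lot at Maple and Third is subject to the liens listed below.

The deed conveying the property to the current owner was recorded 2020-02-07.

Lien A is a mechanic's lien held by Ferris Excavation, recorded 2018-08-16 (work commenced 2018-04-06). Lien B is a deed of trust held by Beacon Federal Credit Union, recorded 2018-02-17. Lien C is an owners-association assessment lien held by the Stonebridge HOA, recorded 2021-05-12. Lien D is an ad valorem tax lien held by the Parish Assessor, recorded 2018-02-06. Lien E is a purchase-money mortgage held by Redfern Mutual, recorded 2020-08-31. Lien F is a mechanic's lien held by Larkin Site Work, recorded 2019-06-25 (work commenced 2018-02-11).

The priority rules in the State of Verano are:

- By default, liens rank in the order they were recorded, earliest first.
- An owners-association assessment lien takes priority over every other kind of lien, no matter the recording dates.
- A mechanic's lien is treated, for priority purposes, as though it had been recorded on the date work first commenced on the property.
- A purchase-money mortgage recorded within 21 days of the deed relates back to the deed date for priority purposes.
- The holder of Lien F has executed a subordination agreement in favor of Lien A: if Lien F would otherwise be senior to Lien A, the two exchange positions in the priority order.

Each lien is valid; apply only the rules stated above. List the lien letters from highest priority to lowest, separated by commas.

Effective dates: A is treated as recorded 2018-04-06, the work-commencement date; E missed the 21-day window (206 days after the deed), so its recording date stands; F is treated as recorded 2018-02-11, the work-commencement date.
C is an owners-association assessment lien and takes priority over every other lien.
Ordering the rest by effective date: D (2018-02-06), F (2018-02-11), B (2018-02-17), A (2018-04-06), E (2020-08-31).
F is senior to A before the subordination, so the two trade places.

C, D, A, B, F, E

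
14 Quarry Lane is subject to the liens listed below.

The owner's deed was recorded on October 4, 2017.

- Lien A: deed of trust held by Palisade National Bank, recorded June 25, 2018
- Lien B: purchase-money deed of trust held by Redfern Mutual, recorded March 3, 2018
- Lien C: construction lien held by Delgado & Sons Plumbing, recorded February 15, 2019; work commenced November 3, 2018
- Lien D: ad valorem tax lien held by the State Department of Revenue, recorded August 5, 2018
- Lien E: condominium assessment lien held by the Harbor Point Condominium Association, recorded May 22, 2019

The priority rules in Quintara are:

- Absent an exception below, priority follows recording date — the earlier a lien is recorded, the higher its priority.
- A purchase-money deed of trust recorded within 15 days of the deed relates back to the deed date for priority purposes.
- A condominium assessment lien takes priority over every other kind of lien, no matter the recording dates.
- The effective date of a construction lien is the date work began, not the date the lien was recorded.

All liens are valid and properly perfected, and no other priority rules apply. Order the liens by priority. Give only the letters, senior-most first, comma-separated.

E, B, A, D, C

Adjusting effective dates: B was recorded 150 days after the deed — beyond 15 days — so no relation-back applies; C is treated as recorded November 3, 2018, the work-commencement date.
E, as a condominium assessment lien, has superpriority and ranks first.
Remaining liens by effective date: B (March 3, 2018), A (June 25, 2018), D (August 5, 2018), C (November 3, 2018).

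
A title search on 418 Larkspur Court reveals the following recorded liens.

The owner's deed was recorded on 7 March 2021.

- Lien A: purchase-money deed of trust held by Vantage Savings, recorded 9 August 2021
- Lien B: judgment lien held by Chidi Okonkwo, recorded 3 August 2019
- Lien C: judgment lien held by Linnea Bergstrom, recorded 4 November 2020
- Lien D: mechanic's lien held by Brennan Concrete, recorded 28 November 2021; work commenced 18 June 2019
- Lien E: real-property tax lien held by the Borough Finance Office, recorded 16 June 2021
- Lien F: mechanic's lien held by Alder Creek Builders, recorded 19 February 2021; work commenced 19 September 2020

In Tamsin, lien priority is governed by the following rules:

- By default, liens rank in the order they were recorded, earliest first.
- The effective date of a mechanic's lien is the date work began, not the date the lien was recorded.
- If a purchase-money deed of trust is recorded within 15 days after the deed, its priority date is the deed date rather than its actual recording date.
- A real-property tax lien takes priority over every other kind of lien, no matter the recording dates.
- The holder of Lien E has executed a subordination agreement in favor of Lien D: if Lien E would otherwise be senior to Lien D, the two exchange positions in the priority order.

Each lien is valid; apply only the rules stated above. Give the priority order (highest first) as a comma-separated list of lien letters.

D, E, B, F, C, A

Effective dates after the stated exceptions: A was recorded 155 days after the deed — beyond 15 days — so no relation-back applies; D's effective date is 18 June 2019, when work began; F is treated as recorded 19 September 2020, the work-commencement date.
E is a real-property tax lien and takes priority over every other lien.
Ordering the rest by effective date: D (18 June 2019), B (3 August 2019), F (19 September 2020), C (4 November 2020), A (9 August 2021).
E is senior to D before the subordination, so the two trade places.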